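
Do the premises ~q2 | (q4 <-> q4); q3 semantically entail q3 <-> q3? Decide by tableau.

Initial set: {(~q2 | (q4 <-> q4)); q3; ~(q3 <-> q3)}.
(~q2 | (q4 <-> q4)): β-rule — branch into ~q2  //  (q4 <-> q4).
  branch 1 (add ~q2):
    ~(q3 <-> q3): β-rule — branch into q3, ~q3  //  ~q3, q3.
      branch 1.1 (add q3, ~q3):
        × closes — contains both q3 and ~q3.
      branch 1.2 (add ~q3, q3):
        × closes — contains both q3 and ~q3.
  branch 2 (add (q4 <-> q4)):
    ~(q3 <-> q3): β-rule — branch into q3, ~q3  //  ~q3, q3.
      branch 2.1 (add q3, ~q3):
        × closes — contains both q3 and ~q3.
      branch 2.2 (add ~q3, q3):
        × closes — contains both q3 and ~q3.
All 4 branches close.
Every branch closed, so the premises entail the conclusion.

Yes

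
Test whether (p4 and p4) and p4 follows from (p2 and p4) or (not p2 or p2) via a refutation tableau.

No

Initial set: {((p2 and p4) or (not p2 or p2)); not ((p4 and p4) and p4)}.
((p2 and p4) or (not p2 or p2)): β-rule — branch into (p2 and p4)  //  (not p2 or p2).
  branch 1 (add (p2 and p4)):
    (p2 and p4): α-rule — add p2, p4.
    not ((p4 and p4) and p4): β-rule — branch into not (p4 and p4)  //  not p4.
      branch 1.1 (add not (p4 and p4)):
        not (p4 and p4): β-rule — branch into not p4  //  not p4.
          branch 1.1.1 (add not p4):
            × closes — contains both p4 and not p4.
          branch 1.1.2 (add not p4):
            × closes — contains both p4 and not p4.
      branch 1.2 (add not p4):
        × closes — contains both p4 and not p4.
  branch 2 (add (not p2 or p2)):
    not ((p4 and p4) and p4): β-rule — branch into not (p4 and p4)  //  not p4.
      branch 2.1 (add not (p4 and p4)):
        (not p2 or p2): β-rule — branch into not p2  //  p2.
          branch 2.1.1 (add not p2):
            not (p4 and p4): β-rule — branch into not p4  //  not p4.
              branch 2.1.1.1 (add not p4):
                ○ open, literals {p2=F, p4=F}.
              branch 2.1.1.2 (add not p4):
                ○ open, literals {p2=F, p4=F}.
          branch 2.1.2 (add p2):
            not (p4 and p4): β-rule — branch into not p4  //  not p4.
              branch 2.1.2.1 (add not p4):
                ○ open, literals {p2=T, p4=F}.
              branch 2.1.2.2 (add not p4):
                ○ open, literals {p2=T, p4=F}.
      branch 2.2 (add not p4):
        (not p2 or p2): β-rule — branch into not p2  //  p2.
          branch 2.2.1 (add not p2):
            ○ open, literals {p2=F, p4=F}.
          branch 2.2.2 (add p2):
            ○ open, literals {p2=T, p4=F}.
3 branches closed, 6 open.
An open branch gives a countermodel: p2=F, p4=F (unmentioned atoms arbitrary); the premises hold there but the conclusion fails.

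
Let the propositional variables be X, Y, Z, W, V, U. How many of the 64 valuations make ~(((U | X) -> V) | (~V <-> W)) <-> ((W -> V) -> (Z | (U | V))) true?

Initial set: {(~(((U | X) -> V) | (~V <-> W)) <-> ((W -> V) -> (Z | (U | V))))}.
(~(((U | X) -> V) | (~V <-> W)) <-> ((W -> V) -> (Z | (U | V)))): β-rule — branch into ~(((U | X) -> V) | (~V <-> W)), ((W -> V) -> (Z | (U | V)))  //  ~~(((U | X) -> V) | (~V <-> W)), ~((W -> V) -> (Z | (U | V))).
  branch 1 (add ~(((U | X) -> V) | (~V <-> W)), ((W -> V) -> (Z | (U | V)))):
    ~(((U | X) -> V) | (~V <-> W)): α-rule — add ~((U | X) -> V), ~(~V <-> W).
    ~((U | X) -> V): α-rule — add (U | X), ~V.
    ((W -> V) -> (Z | (U | V))): β-rule — branch into ~(W -> V)  //  (Z | (U | V)).
      branch 1.1 (add ~(W -> V)):
        ~(W -> V): α-rule — add W, ~V.
        ~(~V <-> W): β-rule — branch into ~V, ~W  //  ~~V, W.
          branch 1.1.1 (add ~V, ~W):
            × closes — contains both W and ~W.
          branch 1.1.2 (add ~~V, W):
            × closes — contains both V and ~V.
      branch 1.2 (add (Z | (U | V))):
        ~(~V <-> W): β-rule — branch into ~V, ~W  //  ~~V, W.
          branch 1.2.1 (add ~V, ~W):
            (U | X): β-rule — branch into U  //  X.
              branch 1.2.1.1 (add U):
                (Z | (U | V)): β-rule — branch into Z  //  (U | V).
                  branch 1.2.1.1.1 (add Z):
                    ○ open, literals {U=true, V=false, W=false, Z=true}.
                  branch 1.2.1.1.2 (add (U | V)):
                    (U | V): β-rule — branch into U  //  V.
                      branch 1.2.1.1.2.1 (add U):
                        ○ open, literals {U=true, V=false, W=false}.
                      branch 1.2.1.1.2.2 (add V):
                        × closes — contains both V and ~V.
              branch 1.2.1.2 (add X):
                (Z | (U | V)): β-rule — branch into Z  //  (U | V).
                  branch 1.2.1.2.1 (add Z):
                    ○ open, literals {V=false, W=false, X=true, Z=true}.
                  branch 1.2.1.2.2 (add (U | V)):
                    (U | V): β-rule — branch into U  //  V.
                      branch 1.2.1.2.2.1 (add U):
                        ○ open, literals {U=true, V=false, W=false, X=true}.
                      branch 1.2.1.2.2.2 (add V):
                        × closes — contains both V and ~V.
          branch 1.2.2 (add ~~V, W):
            × closes — contains both V and ~V.
  branch 2 (add ~~(((U | X) -> V) | (~V <-> W)), ~((W -> V) -> (Z | (U | V)))):
    ~((W -> V) -> (Z | (U | V))): α-rule — add (W -> V), ~(Z | (U | V)).
    ~(Z | (U | V)): α-rule — add ~Z, ~(U | V).
    ~(U | V): α-rule — add ~U, ~V.
    ~~(((U | X) -> V) | (~V <-> W)): β-rule — branch into ((U | X) -> V)  //  (~V <-> W).
      branch 2.1 (add ((U | X) -> V)):
        (W -> V): β-rule — branch into ~W  //  V.
          branch 2.1.1 (add ~W):
            ((U | X) -> V): β-rule — branch into ~(U | X)  //  V.
              branch 2.1.1.1 (add ~(U | X)):
                ~(U | X): α-rule — add ~U, ~X.
                ○ open, literals {U=false, V=false, W=false, X=false, Z=false}.
              branch 2.1.1.2 (add V):
                × closes — contains both V and ~V.
          branch 2.1.2 (add V):
            × closes — contains both V and ~V.
      branch 2.2 (add (~V <-> W)):
        (W -> V): β-rule — branch into ~W  //  V.
          branch 2.2.1 (add ~W):
            (~V <-> W): β-rule — branch into ~V, W  //  ~~V, ~W.
              branch 2.2.1.1 (add ~V, W):
                × closes — contains both W and ~W.
              branch 2.2.1.2 (add ~~V, ~W):
                × closes — contains both V and ~V.
          branch 2.2.2 (add V):
            × closes — contains both V and ~V.
10 branches closed, 5 open.
Each open branch fixes some atoms; the unmentioned ones are free. Counting distinct full assignments: branch {U=true, V=false, W=false, Z=true} (X, Y) contributes 4 new; branch {U=true, V=false, W=false} (X, Y, Z) contributes 4 new; branch {V=false, W=false, X=true, Z=true} (Y, U) contributes 2 new; branch {U=true, V=false, W=false, X=true} (Y, Z) contributes 0 new; branch {U=false, V=false, W=false, X=false, Z=false} (Y) contributes 2 new. Total: 12.

12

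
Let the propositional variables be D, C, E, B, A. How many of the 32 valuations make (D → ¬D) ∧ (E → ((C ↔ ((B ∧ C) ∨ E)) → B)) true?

14

Initial set: {((D → ¬D) ∧ (E → ((C ↔ ((B ∧ C) ∨ E)) → B)))}.
((D → ¬D) ∧ (E → ((C ↔ ((B ∧ C) ∨ E)) → B))): α-rule — add (D → ¬D), (E → ((C ↔ ((B ∧ C) ∨ E)) → B)).
(D → ¬D): β-rule — branch into ¬D  //  ¬D.
  branch 1 (add ¬D):
    (E → ((C ↔ ((B ∧ C) ∨ E)) → B)): β-rule — branch into ¬E  //  ((C ↔ ((B ∧ C) ∨ E)) → B).
      branch 1.1 (add ¬E):
        ○ open, literals {D=false, E=false}.
      branch 1.2 (add ((C ↔ ((B ∧ C) ∨ E)) → B)):
        ((C ↔ ((B ∧ C) ∨ E)) → B): β-rule — branch into ¬(C ↔ ((B ∧ C) ∨ E))  //  B.
          branch 1.2.1 (add ¬(C ↔ ((B ∧ C) ∨ E))):
            ¬(C ↔ ((B ∧ C) ∨ E)): β-rule — branch into C, ¬((B ∧ C) ∨ E)  //  ¬C, ((B ∧ C) ∨ E).
              branch 1.2.1.1 (add C, ¬((B ∧ C) ∨ E)):
                ¬((B ∧ C) ∨ E): α-rule — add ¬(B ∧ C), ¬E.
                ¬(B ∧ C): β-rule — branch into ¬B  //  ¬C.
                  branch 1.2.1.1.1 (add ¬B):
                    ○ open, literals {B=false, C=true, D=false, E=false}.
                  branch 1.2.1.1.2 (add ¬C):
                    × closes — contains both C and ¬C.
              branch 1.2.1.2 (add ¬C, ((B ∧ C) ∨ E)):
                ((B ∧ C) ∨ E): β-rule — branch into (B ∧ C)  //  E.
                  branch 1.2.1.2.1 (add (B ∧ C)):
                    (B ∧ C): α-rule — add B, C.
                    × closes — contains both C and ¬C.
                  branch 1.2.1.2.2 (add E):
                    ○ open, literals {C=false, D=false, E=true}.
          branch 1.2.2 (add B):
            ○ open, literals {B=true, D=false}.
  branch 2 (add ¬D):
    (E → ((C ↔ ((B ∧ C) ∨ E)) → B)): β-rule — branch into ¬E  //  ((C ↔ ((B ∧ C) ∨ E)) → B).
      branch 2.1 (add ¬E):
        ○ open, literals {D=false, E=false}.
      branch 2.2 (add ((C ↔ ((B ∧ C) ∨ E)) → B)):
        ((C ↔ ((B ∧ C) ∨ E)) → B): β-rule — branch into ¬(C ↔ ((B ∧ C) ∨ E))  //  B.
          branch 2.2.1 (add ¬(C ↔ ((B ∧ C) ∨ E))):
            ¬(C ↔ ((B ∧ C) ∨ E)): β-rule — branch into C, ¬((B ∧ C) ∨ E)  //  ¬C, ((B ∧ C) ∨ E).
              branch 2.2.1.1 (add C, ¬((B ∧ C) ∨ E)):
                ¬((B ∧ C) ∨ E): α-rule — add ¬(B ∧ C), ¬E.
                ¬(B ∧ C): β-rule — branch into ¬B  //  ¬C.
                  branch 2.2.1.1.1 (add ¬B):
                    ○ open, literals {B=false, C=true, D=false, E=false}.
                  branch 2.2.1.1.2 (add ¬C):
                    × closes — contains both C and ¬C.
              branch 2.2.1.2 (add ¬C, ((B ∧ C) ∨ E)):
                ((B ∧ C) ∨ E): β-rule — branch into (B ∧ C)  //  E.
                  branch 2.2.1.2.1 (add (B ∧ C)):
                    (B ∧ C): α-rule — add B, C.
                    × closes — contains both C and ¬C.
                  branch 2.2.1.2.2 (add E):
                    ○ open, literals {C=false, D=false, E=true}.
          branch 2.2.2 (add B):
            ○ open, literals {B=true, D=false}.
4 branches closed, 8 open.
Each open branch fixes some atoms; the unmentioned ones are free. Counting distinct full assignments: branch {D=false, E=false} (C, B, A) contributes 8 new; branch {B=false, C=true, D=false, E=false} (A) contributes 0 new; branch {C=false, D=false, E=true} (B, A) contributes 4 new; branch {B=true, D=false} (C, E, A) contributes 2 new; branch {D=false, E=false} (C, B, A) contributes 0 new; branch {B=false, C=true, D=false, E=false} (A) contributes 0 new; branch {C=false, D=false, E=true} (B, A) contributes 0 new; branch {B=true, D=false} (C, E, A) contributes 0 new. Total: 14.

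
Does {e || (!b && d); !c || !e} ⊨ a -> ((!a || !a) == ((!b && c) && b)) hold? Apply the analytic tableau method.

Initial set: {T (e || (!b && d)); T (!c || !e); F (a -> ((!a || !a) == ((!b && c) && b)))}.
F (a -> ((!a || !a) == ((!b && c) && b))): α-rule — add T a, F ((!a || !a) == ((!b && c) && b)).
T (e || (!b && d)): β-rule — branch into T e  //  T (!b && d).
  branch 1 (add T e):
    T (!c || !e): β-rule — branch into T !c  //  T !e.
      branch 1.1 (add T !c):
        F ((!a || !a) == ((!b && c) && b)): β-rule — branch into T (!a || !a), F ((!b && c) && b)  //  F (!a || !a), T ((!b && c) && b).
          branch 1.1.1 (add T (!a || !a), F ((!b && c) && b)):
            T (!a || !a): β-rule — branch into T !a  //  T !a.
              branch 1.1.1.1 (add T !a):
                × closes — contains both a and !a.
              branch 1.1.1.2 (add T !a):
                × closes — contains both a and !a.
          branch 1.1.2 (add F (!a || !a), T ((!b && c) && b)):
            F (!a || !a): α-rule — add F !a, F !a.
            T ((!b && c) && b): α-rule — add T (!b && c), T b.
            T (!b && c): α-rule — add T !b, T c.
            × closes — contains both b and !b.
      branch 1.2 (add T !e):
        × closes — contains both e and !e.
  branch 2 (add T (!b && d)):
    T (!b && d): α-rule — add T !b, T d.
    T (!c || !e): β-rule — branch into T !c  //  T !e.
      branch 2.1 (add T !c):
        F ((!a || !a) == ((!b && c) && b)): β-rule — branch into T (!a || !a), F ((!b && c) && b)  //  F (!a || !a), T ((!b && c) && b).
          branch 2.1.1 (add T (!a || !a), F ((!b && c) && b)):
            T (!a || !a): β-rule — branch into T !a  //  T !a.
              branch 2.1.1.1 (add T !a):
                × closes — contains both a and !a.
              branch 2.1.1.2 (add T !a):
                × closes — contains both a and !a.
          branch 2.1.2 (add F (!a || !a), T ((!b && c) && b)):
            F (!a || !a): α-rule — add F !a, F !a.
            T ((!b && c) && b): α-rule — add T (!b && c), T b.
            × closes — contains both b and !b.
      branch 2.2 (add T !e):
        F ((!a || !a) == ((!b && c) && b)): β-rule — branch into T (!a || !a), F ((!b && c) && b)  //  F (!a || !a), T ((!b && c) && b).
          branch 2.2.1 (add T (!a || !a), F ((!b && c) && b)):
            T (!a || !a): β-rule — branch into T !a  //  T !a.
              branch 2.2.1.1 (add T !a):
                × closes — contains both a and !a.
              branch 2.2.1.2 (add T !a):
                × closes — contains both a and !a.
          branch 2.2.2 (add F (!a || !a), T ((!b && c) && b)):
            F (!a || !a): α-rule — add F !a, F !a.
            T ((!b && c) && b): α-rule — add T (!b && c), T b.
            × closes — contains both b and !b.
All 10 branches close.
Every branch closed, so the premises entail the conclusion.

Yes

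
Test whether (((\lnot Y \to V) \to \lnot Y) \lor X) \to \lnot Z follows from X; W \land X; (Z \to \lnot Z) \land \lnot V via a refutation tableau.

Initial set: {X; (W \land X); ((Z \to \lnot Z) \land \lnot V); \lnot ((((\lnot Y \to V) \to \lnot Y) \lor X) \to \lnot Z)}.
(W \land X): α-rule — add W, X.
((Z \to \lnot Z) \land \lnot V): α-rule — add (Z \to \lnot Z), \lnot V.
\lnot ((((\lnot Y \to V) \to \lnot Y) \lor X) \to \lnot Z): α-rule — add (((\lnot Y \to V) \to \lnot Y) \lor X), \lnot \lnot Z.
(Z \to \lnot Z): β-rule — branch into \lnot Z  //  \lnot Z.
  branch 1 (add \lnot Z):
    × closes — contains both Z and \lnot Z.
  branch 2 (add \lnot Z):
    × closes — contains both Z and \lnot Z.
All 2 branches close.
Every branch closed, so the premises entail the conclusion.

Yes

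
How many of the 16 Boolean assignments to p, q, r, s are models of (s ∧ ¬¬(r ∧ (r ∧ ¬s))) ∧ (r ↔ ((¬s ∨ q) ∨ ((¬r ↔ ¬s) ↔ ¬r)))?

0

Initial set: {T ((s ∧ ¬¬(r ∧ (r ∧ ¬s))) ∧ (r ↔ ((¬s ∨ q) ∨ ((¬r ↔ ¬s) ↔ ¬r))))}.
T ((s ∧ ¬¬(r ∧ (r ∧ ¬s))) ∧ (r ↔ ((¬s ∨ q) ∨ ((¬r ↔ ¬s) ↔ ¬r)))): α-rule — add T (s ∧ ¬¬(r ∧ (r ∧ ¬s))), T (r ↔ ((¬s ∨ q) ∨ ((¬r ↔ ¬s) ↔ ¬r))).
T (s ∧ ¬¬(r ∧ (r ∧ ¬s))): α-rule — add T s, T ¬¬(r ∧ (r ∧ ¬s)).
T ¬¬(r ∧ (r ∧ ¬s)): drop double negation, giving T (r ∧ (r ∧ ¬s)).
T (r ∧ (r ∧ ¬s)): α-rule — add T r, T (r ∧ ¬s).
T (r ∧ ¬s): α-rule — add T r, T ¬s.
× closes — contains both s and ¬s.
All 1 branch closes.
No open branches: the formula has 0 satisfying assignments.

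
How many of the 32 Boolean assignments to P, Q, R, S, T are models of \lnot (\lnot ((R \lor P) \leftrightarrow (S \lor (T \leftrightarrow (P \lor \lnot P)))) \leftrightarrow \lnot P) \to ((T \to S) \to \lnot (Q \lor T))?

26

Initial set: {(\lnot (\lnot ((R \lor P) \leftrightarrow (S \lor (T \leftrightarrow (P \lor \lnot P)))) \leftrightarrow \lnot P) \to ((T \to S) \to \lnot (Q \lor T)))}.
(\lnot (\lnot ((R \lor P) \leftrightarrow (S \lor (T \leftrightarrow (P \lor \lnot P)))) \leftrightarrow \lnot P) \to ((T \to S) \to \lnot (Q \lor T))): β-rule — branch into \lnot \lnot (\lnot ((R \lor P) \leftrightarrow (S \lor (T \leftrightarrow (P \lor \lnot P)))) \leftrightarrow \lnot P)  //  ((T \to S) \to \lnot (Q \lor T)).
  branch 1 (add \lnot \lnot (\lnot ((R \lor P) \leftrightarrow (S \lor (T \leftrightarrow (P \lor \lnot P)))) \leftrightarrow \lnot P)):
    \lnot \lnot (\lnot ((R \lor P) \leftrightarrow (S \lor (T \leftrightarrow (P \lor \lnot P)))) \leftrightarrow \lnot P): β-rule — branch into \lnot ((R \lor P) \leftrightarrow (S \lor (T \leftrightarrow (P \lor \lnot P)))), \lnot P  //  \lnot \lnot ((R \lor P) \leftrightarrow (S \lor (T \leftrightarrow (P \lor \lnot P)))), \lnot \lnot P.
      branch 1.1 (add \lnot ((R \lor P) \leftrightarrow (S \lor (T \leftrightarrow (P \lor \lnot P)))), \lnot P):
        \lnot ((R \lor P) \leftrightarrow (S \lor (T \leftrightarrow (P \lor \lnot P)))): β-rule — branch into (R \lor P), \lnot (S \lor (T \leftrightarrow (P \lor \lnot P)))  //  \lnot (R \lor P), (S \lor (T \leftrightarrow (P \lor \lnot P))).
          branch 1.1.1 (add (R \lor P), \lnot (S \lor (T \leftrightarrow (P \lor \lnot P)))):
            \lnot (S \lor (T \leftrightarrow (P \lor \lnot P))): α-rule — add \lnot S, \lnot (T \leftrightarrow (P \lor \lnot P)).
            (R \lor P): β-rule — branch into R  //  P.
              branch 1.1.1.1 (add R):
                \lnot (T \leftrightarrow (P \lor \lnot P)): β-rule — branch into T, \lnot (P \lor \lnot P)  //  \lnot T, (P \lor \lnot P).
                  branch 1.1.1.1.1 (add T, \lnot (P \lor \lnot P)):
                    \lnot (P \lor \lnot P): α-rule — add \lnot P, \lnot \lnot P.
                    × closes — contains both P and \lnot P.
                  branch 1.1.1.1.2 (add \lnot T, (P \lor \lnot P)):
                    (P \lor \lnot P): β-rule — branch into P  //  \lnot P.
                      branch 1.1.1.1.2.1 (add P):
                        × closes — contains both P and \lnot P.
                      branch 1.1.1.1.2.2 (add \lnot P):
                        ○ open, literals {P=false, R=true, S=false, T=false}.
              branch 1.1.1.2 (add P):
                × closes — contains both P and \lnot P.
          branch 1.1.2 (add \lnot (R \lor P), (S \lor (T \leftrightarrow (P \lor \lnot P)))):
            \lnot (R \lor P): α-rule — add \lnot R, \lnot P.
            (S \lor (T \leftrightarrow (P \lor \lnot P))): β-rule — branch into S  //  (T \leftrightarrow (P \lor \lnot P)).
              branch 1.1.2.1 (add S):
                ○ open, literals {P=false, R=false, S=true}.
              branch 1.1.2.2 (add (T \leftrightarrow (P \lor \lnot P))):
                (T \leftrightarrow (P \lor \lnot P)): β-rule — branch into T, (P \lor \lnot P)  //  \lnot T, \lnot (P \lor \lnot P).
                  branch 1.1.2.2.1 (add T, (P \lor \lnot P)):
                    (P \lor \lnot P): β-rule — branch into P  //  \lnot P.
                      branch 1.1.2.2.1.1 (add P):
                        × closes — contains both P and \lnot P.
                      branch 1.1.2.2.1.2 (add \lnot P):
                        ○ open, literals {P=false, R=false, T=true}.
                  branch 1.1.2.2.2 (add \lnot T, \lnot (P \lor \lnot P)):
                    \lnot (P \lor \lnot P): α-rule — add \lnot P, \lnot \lnot P.
                    × closes — contains both P and \lnot P.
      branch 1.2 (add \lnot \lnot ((R \lor P) \leftrightarrow (S \lor (T \leftrightarrow (P \lor \lnot P)))), \lnot \lnot P):
        \lnot \lnot ((R \lor P) \leftrightarrow (S \lor (T \leftrightarrow (P \lor \lnot P)))): β-rule — branch into (R \lor P), (S \lor (T \leftrightarrow (P \lor \lnot P)))  //  \lnot (R \lor P), \lnot (S \lor (T \leftrightarrow (P \lor \lnot P))).
          branch 1.2.1 (add (R \lor P), (S \lor (T \leftrightarrow (P \lor \lnot P)))):
            (R \lor P): β-rule — branch into R  //  P.
              branch 1.2.1.1 (add R):
                (S \lor (T \leftrightarrow (P \lor \lnot P))): β-rule — branch into S  //  (T \leftrightarrow (P \lor \lnot P)).
                  branch 1.2.1.1.1 (add S):
                    ○ open, literals {P=true, R=true, S=true}.
                  branch 1.2.1.1.2 (add (T \leftrightarrow (P \lor \lnot P))):
                    (T \leftrightarrow (P \lor \lnot P)): β-rule — branch into T, (P \lor \lnot P)  //  \lnot T, \lnot (P \lor \lnot P).
                      branch 1.2.1.1.2.1 (add T, (P \lor \lnot P)):
                        (P \lor \lnot P): β-rule — branch into P  //  \lnot P.
                          branch 1.2.1.1.2.1.1 (add P):
                            ○ open, literals {P=true, R=true, T=true}.
                          branch 1.2.1.1.2.1.2 (add \lnot P):
                            × closes — contains both P and \lnot P.
                      branch 1.2.1.1.2.2 (add \lnot T, \lnot (P \lor \lnot P)):
                        \lnot (P \lor \lnot P): α-rule — add \lnot P, \lnot \lnot P.
                        × closes — contains both P and \lnot P.
              branch 1.2.1.2 (add P):
                (S \lor (T \leftrightarrow (P \lor \lnot P))): β-rule — branch into S  //  (T \leftrightarrow (P \lor \lnot P)).
                  branch 1.2.1.2.1 (add S):
                    ○ open, literals {P=true, S=true}.
                  branch 1.2.1.2.2 (add (T \leftrightarrow (P \lor \lnot P))):
                    (T \leftrightarrow (P \lor \lnot P)): β-rule — branch into T, (P \lor \lnot P)  //  \lnot T, \lnot (P \lor \lnot P).
                      branch 1.2.1.2.2.1 (add T, (P \lor \lnot P)):
                        (P \lor \lnot P): β-rule — branch into P  //  \lnot P.
                          branch 1.2.1.2.2.1.1 (add P):
                            ○ open, literals {P=true, T=true}.
                          branch 1.2.1.2.2.1.2 (add \lnot P):
                            × closes — contains both P and \lnot P.
                      branch 1.2.1.2.2.2 (add \lnot T, \lnot (P \lor \lnot P)):
                        \lnot (P \lor \lnot P): α-rule — add \lnot P, \lnot \lnot P.
                        × closes — contains both P and \lnot P.
          branch 1.2.2 (add \lnot (R \lor P), \lnot (S \lor (T \leftrightarrow (P \lor \lnot P)))):
            \lnot (R \lor P): α-rule — add \lnot R, \lnot P.
            × closes — contains both P and \lnot P.
  branch 2 (add ((T \to S) \to \lnot (Q \lor T))):
    ((T \to S) \to \lnot (Q \lor T)): β-rule — branch into \lnot (T \to S)  //  \lnot (Q \lor T).
      branch 2.1 (add \lnot (T \to S)):
        \lnot (T \to S): α-rule — add T, \lnot S.
        ○ open, literals {S=false, T=true}.
      branch 2.2 (add \lnot (Q \lor T)):
        \lnot (Q \lor T): α-rule — add \lnot Q, \lnot T.
        ○ open, literals {Q=false, T=false}.
10 branches closed, 9 open.
Each open branch fixes some atoms; the unmentioned ones are free. Counting distinct full assignments: branch {P=false, R=true, S=false, T=false} (Q) contributes 2 new; branch {P=false, R=false, S=true} (Q, T) contributes 4 new; branch {P=false, R=false, T=true} (Q, S) contributes 2 new; branch {P=true, R=true, S=true} (Q, T) contributes 4 new; branch {P=true, R=true, T=true} (Q, S) contributes 2 new; branch {P=true, S=true} (Q, R, T) contributes 4 new; branch {P=true, T=true} (Q, R, S) contributes 2 new; branch {S=false, T=true} (P, Q, R) contributes 2 new; branch {Q=false, T=false} (P, R, S) contributes 4 new. Total: 26.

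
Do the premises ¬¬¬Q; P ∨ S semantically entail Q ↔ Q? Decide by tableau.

Yes

Initial set: {¬¬¬Q; (P ∨ S); ¬(Q ↔ Q)}.
¬¬¬Q: drop double negation, giving ¬Q.
(P ∨ S): β-rule — branch into P  //  S.
  branch 1 (add P):
    ¬(Q ↔ Q): β-rule — branch into Q, ¬Q  //  ¬Q, Q.
      branch 1.1 (add Q, ¬Q):
        × closes — contains both Q and ¬Q.
      branch 1.2 (add ¬Q, Q):
        × closes — contains both Q and ¬Q.
  branch 2 (add S):
    ¬(Q ↔ Q): β-rule — branch into Q, ¬Q  //  ¬Q, Q.
      branch 2.1 (add Q, ¬Q):
        × closes — contains both Q and ¬Q.
      branch 2.2 (add ¬Q, Q):
        × closes — contains both Q and ¬Q.
All 4 branches close.
Every branch closed, so the premises entail the conclusion.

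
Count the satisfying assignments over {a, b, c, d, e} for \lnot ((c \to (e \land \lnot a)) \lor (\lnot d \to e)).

4

Initial set: {\lnot ((c \to (e \land \lnot a)) \lor (\lnot d \to e))}.
\lnot ((c \to (e \land \lnot a)) \lor (\lnot d \to e)): α-rule — add \lnot (c \to (e \land \lnot a)), \lnot (\lnot d \to e).
\lnot (c \to (e \land \lnot a)): α-rule — add c, \lnot (e \land \lnot a).
\lnot (\lnot d \to e): α-rule — add \lnot d, \lnot e.
\lnot (e \land \lnot a): β-rule — branch into \lnot e  //  \lnot \lnot a.
  branch 1 (add \lnot e):
    ○ open, literals {c=T, d=F, e=F}.
  branch 2 (add \lnot \lnot a):
    ○ open, literals {a=T, c=T, d=F, e=F}.
0 branches closed, 2 open.
Each open branch fixes some atoms; the unmentioned ones are free. Counting distinct full assignments: branch {c=T, d=F, e=F} (a, b) contributes 4 new; branch {a=T, c=T, d=F, e=F} (b) contributes 0 new. Total: 4.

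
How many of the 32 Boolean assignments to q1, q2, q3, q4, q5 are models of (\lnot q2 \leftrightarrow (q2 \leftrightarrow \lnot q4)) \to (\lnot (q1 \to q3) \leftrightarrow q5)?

24

Initial set: {T ((\lnot q2 \leftrightarrow (q2 \leftrightarrow \lnot q4)) \to (\lnot (q1 \to q3) \leftrightarrow q5))}.
T ((\lnot q2 \leftrightarrow (q2 \leftrightarrow \lnot q4)) \to (\lnot (q1 \to q3) \leftrightarrow q5)): β-rule — branch into F (\lnot q2 \leftrightarrow (q2 \leftrightarrow \lnot q4))  //  T (\lnot (q1 \to q3) \leftrightarrow q5).
  branch 1 (add F (\lnot q2 \leftrightarrow (q2 \leftrightarrow \lnot q4))):
    F (\lnot q2 \leftrightarrow (q2 \leftrightarrow \lnot q4)): β-rule — branch into T \lnot q2, F (q2 \leftrightarrow \lnot q4)  //  F \lnot q2, T (q2 \leftrightarrow \lnot q4).
      branch 1.1 (add T \lnot q2, F (q2 \leftrightarrow \lnot q4)):
        F (q2 \leftrightarrow \lnot q4): β-rule — branch into T q2, F \lnot q4  //  F q2, T \lnot q4.
          branch 1.1.1 (add T q2, F \lnot q4):
            × closes — contains both q2 and \lnot q2.
          branch 1.1.2 (add F q2, T \lnot q4):
            ○ open, literals {q2=F, q4=F}.
      branch 1.2 (add F \lnot q2, T (q2 \leftrightarrow \lnot q4)):
        T (q2 \leftrightarrow \lnot q4): β-rule — branch into T q2, T \lnot q4  //  F q2, F \lnot q4.
          branch 1.2.1 (add T q2, T \lnot q4):
            ○ open, literals {q2=T, q4=F}.
          branch 1.2.2 (add F q2, F \lnot q4):
            × closes — contains both q2 and \lnot q2.
  branch 2 (add T (\lnot (q1 \to q3) \leftrightarrow q5)):
    T (\lnot (q1 \to q3) \leftrightarrow q5): β-rule — branch into T \lnot (q1 \to q3), T q5  //  F \lnot (q1 \to q3), F q5.
      branch 2.1 (add T \lnot (q1 \to q3), T q5):
        T \lnot (q1 \to q3): α-rule — add T q1, F q3.
        ○ open, literals {q1=T, q3=F, q5=T}.
      branch 2.2 (add F \lnot (q1 \to q3), F q5):
        F \lnot (q1 \to q3): β-rule — branch into F q1  //  T q3.
          branch 2.2.1 (add F q1):
            ○ open, literals {q1=F, q5=F}.
          branch 2.2.2 (add T q3):
            ○ open, literals {q3=T, q5=F}.
2 branches closed, 5 open.
Each open branch fixes some atoms; the unmentioned ones are free. Counting distinct full assignments: branch {q2=F, q4=F} (q1, q3, q5) contributes 8 new; branch {q2=T, q4=F} (q1, q3, q5) contributes 8 new; branch {q1=T, q3=F, q5=T} (q2, q4) contributes 2 new; branch {q1=F, q5=F} (q2, q3, q4) contributes 4 new; branch {q3=T, q5=F} (q1, q2, q4) contributes 2 new. Total: 24.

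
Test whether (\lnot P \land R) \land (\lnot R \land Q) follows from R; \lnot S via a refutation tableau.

No

Initial set: {T R; T \lnot S; F ((\lnot P \land R) \land (\lnot R \land Q))}.
F ((\lnot P \land R) \land (\lnot R \land Q)): β-rule — branch into F (\lnot P \land R)  //  F (\lnot R \land Q).
  branch 1 (add F (\lnot P \land R)):
    F (\lnot P \land R): β-rule — branch into F \lnot P  //  F R.
      branch 1.1 (add F \lnot P):
        ○ open, literals {P=true, R=true, S=false}.
      branch 1.2 (add F R):
        × closes — contains both R and \lnot R.
  branch 2 (add F (\lnot R \land Q)):
    F (\lnot R \land Q): β-rule — branch into F \lnot R  //  F Q.
      branch 2.1 (add F \lnot R):
        ○ open, literals {R=true, S=false}.
      branch 2.2 (add F Q):
        ○ open, literals {Q=false, R=true, S=false}.
1 branch closed, 3 open.
An open branch gives a countermodel: P=true, R=true, S=false (unmentioned atoms arbitrary); the premises hold there but the conclusion fails.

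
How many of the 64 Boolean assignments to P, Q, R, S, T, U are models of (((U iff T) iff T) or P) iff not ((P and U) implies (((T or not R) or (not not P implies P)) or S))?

16

Initial set: {((((U iff T) iff T) or P) iff not ((P and U) implies (((T or not R) or (not not P implies P)) or S)))}.
((((U iff T) iff T) or P) iff not ((P and U) implies (((T or not R) or (not not P implies P)) or S))): β-rule — branch into (((U iff T) iff T) or P), not ((P and U) implies (((T or not R) or (not not P implies P)) or S))  //  not (((U iff T) iff T) or P), not not ((P and U) implies (((T or not R) or (not not P implies P)) or S)).
  branch 1 (add (((U iff T) iff T) or P), not ((P and U) implies (((T or not R) or (not not P implies P)) or S))):
    not ((P and U) implies (((T or not R) or (not not P implies P)) or S)): α-rule — add (P and U), not (((T or not R) or (not not P implies P)) or S).
    (P and U): α-rule — add P, U.
    not (((T or not R) or (not not P implies P)) or S): α-rule — add not ((T or not R) or (not not P implies P)), not S.
    not ((T or not R) or (not not P implies P)): α-rule — add not (T or not R), not (not not P implies P).
    not (T or not R): α-rule — add not T, not not R.
    not (not not P implies P): α-rule — add not not P, not P.
    × closes — contains both P and not P.
  branch 2 (add not (((U iff T) iff T) or P), not not ((P and U) implies (((T or not R) or (not not P implies P)) or S))):
    not (((U iff T) iff T) or P): α-rule — add not ((U iff T) iff T), not P.
    not not ((P and U) implies (((T or not R) or (not not P implies P)) or S)): β-rule — branch into not (P and U)  //  (((T or not R) or (not not P implies P)) or S).
      branch 2.1 (add not (P and U)):
        not ((U iff T) iff T): β-rule — branch into (U iff T), not T  //  not (U iff T), T.
          branch 2.1.1 (add (U iff T), not T):
            not (P and U): β-rule — branch into not P  //  not U.
              branch 2.1.1.1 (add not P):
                (U iff T): β-rule — branch into U, T  //  not U, not T.
                  branch 2.1.1.1.1 (add U, T):
                    × closes — contains both T and not T.
                  branch 2.1.1.1.2 (add not U, not T):
                    ○ open, literals {P=F, T=F, U=F}.
              branch 2.1.1.2 (add not U):
                (U iff T): β-rule — branch into U, T  //  not U, not T.
                  branch 2.1.1.2.1 (add U, T):
                    × closes — contains both U and not U.
                  branch 2.1.1.2.2 (add not U, not T):
                    ○ open, literals {P=F, T=F, U=F}.
          branch 2.1.2 (add not (U iff T), T):
            not (P and U): β-rule — branch into not P  //  not U.
              branch 2.1.2.1 (add not P):
                not (U iff T): β-rule — branch into U, not T  //  not U, T.
                  branch 2.1.2.1.1 (add U, not T):
                    × closes — contains both T and not T.
                  branch 2.1.2.1.2 (add not U, T):
                    ○ open, literals {P=F, T=T, U=F}.
              branch 2.1.2.2 (add not U):
                not (U iff T): β-rule — branch into U, not T  //  not U, T.
                  branch 2.1.2.2.1 (add U, not T):
                    × closes — contains both U and not U.
                  branch 2.1.2.2.2 (add not U, T):
                    ○ open, literals {P=F, T=T, U=F}.
      branch 2.2 (add (((T or not R) or (not not P implies P)) or S)):
        not ((U iff T) iff T): β-rule — branch into (U iff T), not T  //  not (U iff T), T.
          branch 2.2.1 (add (U iff T), not T):
            (((T or not R) or (not not P implies P)) or S): β-rule — branch into ((T or not R) or (not not P implies P))  //  S.
              branch 2.2.1.1 (add ((T or not R) or (not not P implies P))):
                (U iff T): β-rule — branch into U, T  //  not U, not T.
                  branch 2.2.1.1.1 (add U, T):
                    × closes — contains both T and not T.
                  branch 2.2.1.1.2 (add not U, not T):
                    ((T or not R) or (not not P implies P)): β-rule — branch into (T or not R)  //  (not not P implies P).
                      branch 2.2.1.1.2.1 (add (T or not R)):
                        (T or not R): β-rule — branch into T  //  not R.
                          branch 2.2.1.1.2.1.1 (add T):
                            × closes — contains both T and not T.
                          branch 2.2.1.1.2.1.2 (add not R):
                            ○ open, literals {P=F, R=F, T=F, U=F}.
                      branch 2.2.1.1.2.2 (add (not not P implies P)):
                        (not not P implies P): β-rule — branch into not not not P  //  P.
                          branch 2.2.1.1.2.2.1 (add not not not P):
                            not not not P: drop double negation, giving not P.
                            ○ open, literals {P=F, T=F, U=F}.
                          branch 2.2.1.1.2.2.2 (add P):
                            × closes — contains both P and not P.
              branch 2.2.1.2 (add S):
                (U iff T): β-rule — branch into U, T  //  not U, not T.
                  branch 2.2.1.2.1 (add U, T):
                    × closes — contains both T and not T.
                  branch 2.2.1.2.2 (add not U, not T):
                    ○ open, literals {P=F, S=T, T=F, U=F}.
          branch 2.2.2 (add not (U iff T), T):
            (((T or not R) or (not not P implies P)) or S): β-rule — branch into ((T or not R) or (not not P implies P))  //  S.
              branch 2.2.2.1 (add ((T or not R) or (not not P implies P))):
                not (U iff T): β-rule — branch into U, not T  //  not U, T.
                  branch 2.2.2.1.1 (add U, not T):
                    × closes — contains both T and not T.
                  branch 2.2.2.1.2 (add not U, T):
                    ((T or not R) or (not not P implies P)): β-rule — branch into (T or not R)  //  (not not P implies P).
                      branch 2.2.2.1.2.1 (add (T or not R)):
                        (T or not R): β-rule — branch into T  //  not R.
                          branch 2.2.2.1.2.1.1 (add T):
                            ○ open, literals {P=F, T=T, U=F}.
                          branch 2.2.2.1.2.1.2 (add not R):
                            ○ open, literals {P=F, R=F, T=T, U=F}.
                      branch 2.2.2.1.2.2 (add (not not P implies P)):
                        (not not P implies P): β-rule — branch into not not not P  //  P.
                          branch 2.2.2.1.2.2.1 (add not not not P):
                            not not not P: drop double negation, giving not P.
                            ○ open, literals {P=F, T=T, U=F}.
                          branch 2.2.2.1.2.2.2 (add P):
                            × closes — contains both P and not P.
              branch 2.2.2.2 (add S):
                not (U iff T): β-rule — branch into U, not T  //  not U, T.
                  branch 2.2.2.2.1 (add U, not T):
                    × closes — contains both T and not T.
                  branch 2.2.2.2.2 (add not U, T):
                    ○ open, literals {P=F, S=T, T=T, U=F}.
12 branches closed, 11 open.
Each open branch fixes some atoms; the unmentioned ones are free. Counting distinct full assignments: branch {P=F, T=F, U=F} (Q, R, S) contributes 8 new; branch {P=F, T=F, U=F} (Q, R, S) contributes 0 new; branch {P=F, T=T, U=F} (Q, R, S) contributes 8 new; branch {P=F, T=T, U=F} (Q, R, S) contributes 0 new; branch {P=F, R=F, T=F, U=F} (Q, S) contributes 0 new; branch {P=F, T=F, U=F} (Q, R, S) contributes 0 new; branch {P=F, S=T, T=F, U=F} (Q, R) contributes 0 new; branch {P=F, T=T, U=F} (Q, R, S) contributes 0 new; branch {P=F, R=F, T=T, U=F} (Q, S) contributes 0 new; branch {P=F, T=T, U=F} (Q, R, S) contributes 0 new; branch {P=F, S=T, T=T, U=F} (Q, R) contributes 0 new. Total: 16.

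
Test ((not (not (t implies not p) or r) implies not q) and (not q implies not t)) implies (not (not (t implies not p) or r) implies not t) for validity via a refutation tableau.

Valid

Assume the negation and expand:
Initial set: {not (((not (not (t implies not p) or r) implies not q) and (not q implies not t)) implies (not (not (t implies not p) or r) implies not t))}.
not (((not (not (t implies not p) or r) implies not q) and (not q implies not t)) implies (not (not (t implies not p) or r) implies not t)): α-rule — add ((not (not (t implies not p) or r) implies not q) and (not q implies not t)), not (not (not (t implies not p) or r) implies not t).
((not (not (t implies not p) or r) implies not q) and (not q implies not t)): α-rule — add (not (not (t implies not p) or r) implies not q), (not q implies not t).
not (not (not (t implies not p) or r) implies not t): α-rule — add not (not (t implies not p) or r), not not t.
not (not (t implies not p) or r): α-rule — add not not (t implies not p), not r.
(not (not (t implies not p) or r) implies not q): β-rule — branch into not not (not (t implies not p) or r)  //  not q.
  branch 1 (add not not (not (t implies not p) or r)):
    (not q implies not t): β-rule — branch into not not q  //  not t.
      branch 1.1 (add not not q):
        not not (t implies not p): β-rule — branch into not t  //  not p.
          branch 1.1.1 (add not t):
            × closes — contains both t and not t.
          branch 1.1.2 (add not p):
            not not (not (t implies not p) or r): β-rule — branch into not (t implies not p)  //  r.
              branch 1.1.2.1 (add not (t implies not p)):
                not (t implies not p): α-rule — add t, not not p.
                × closes — contains both p and not p.
              branch 1.1.2.2 (add r):
                × closes — contains both r and not r.
      branch 1.2 (add not t):
        × closes — contains both t and not t.
  branch 2 (add not q):
    (not q implies not t): β-rule — branch into not not q  //  not t.
      branch 2.1 (add not not q):
        × closes — contains both q and not q.
      branch 2.2 (add not t):
        × closes — contains both t and not t.
All 6 branches close.
Every branch closed, so the negation is unsatisfiable and the formula is valid.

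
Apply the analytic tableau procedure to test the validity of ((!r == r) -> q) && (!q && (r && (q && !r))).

Not valid

Assume the negation and expand:
Initial set: {!(((!r == r) -> q) && (!q && (r && (q && !r))))}.
!(((!r == r) -> q) && (!q && (r && (q && !r)))): β-rule — branch into !((!r == r) -> q)  //  !(!q && (r && (q && !r))).
  branch 1 (add !((!r == r) -> q)):
    !((!r == r) -> q): α-rule — add (!r == r), !q.
    (!r == r): β-rule — branch into !r, r  //  !!r, !r.
      branch 1.1 (add !r, r):
        × closes — contains both r and !r.
      branch 1.2 (add !!r, !r):
        × closes — contains both r and !r.
  branch 2 (add !(!q && (r && (q && !r)))):
    !(!q && (r && (q && !r))): β-rule — branch into !!q  //  !(r && (q && !r)).
      branch 2.1 (add !!q):
        ○ open, literals {q=true}.
      branch 2.2 (add !(r && (q && !r))):
        !(r && (q && !r)): β-rule — branch into !r  //  !(q && !r).
          branch 2.2.1 (add !r):
            ○ open, literals {r=false}.
          branch 2.2.2 (add !(q && !r)):
            !(q && !r): β-rule — branch into !q  //  !!r.
              branch 2.2.2.1 (add !q):
                ○ open, literals {q=false}.
              branch 2.2.2.2 (add !!r):
                ○ open, literals {r=true}.
2 branches closed, 4 open.
An open branch gives a countermodel: q=true (unmentioned atoms arbitrary); under it the original formula is false.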